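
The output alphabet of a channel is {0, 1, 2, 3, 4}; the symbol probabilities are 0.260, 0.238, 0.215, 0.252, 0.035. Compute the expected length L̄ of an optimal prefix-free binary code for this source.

2.25 bits/symbol

Repeatedly combine the two least-probable nodes; the expected code length is the sum of the merged weights.
merge 7/200 + 43/200 → 1/4
merge 119/500 + 1/4 → 61/125
merge 63/250 + 13/50 → 64/125
merge 61/125 + 64/125 → 1
L = 1/4 + 61/125 + 64/125 + 1 = 9/4 = 2.25 bits/symbol.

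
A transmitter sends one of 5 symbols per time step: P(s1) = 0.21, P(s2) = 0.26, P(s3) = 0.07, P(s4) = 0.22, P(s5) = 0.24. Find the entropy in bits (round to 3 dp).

H = −Σ pᵢ log₂ pᵢ.
−0.21·log₂(0.21) = 0.4728
−0.26·log₂(0.26) = 0.5053
−0.07·log₂(0.07) = 0.2686
−0.22·log₂(0.22) = 0.4806
−0.24·log₂(0.24) = 0.4941
Sum ≈ 2.2214 → 2.221 bits.

2.221 bits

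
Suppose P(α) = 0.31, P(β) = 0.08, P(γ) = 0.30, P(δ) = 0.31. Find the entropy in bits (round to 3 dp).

H = −Σ pᵢ log₂ pᵢ.
−0.31·log₂(0.31) = 0.5238
−0.08·log₂(0.08) = 0.2915
−0.30·log₂(0.30) = 0.5211
−0.31·log₂(0.31) = 0.5238
Sum ≈ 1.8602 → 1.860 bits.

1.860 bits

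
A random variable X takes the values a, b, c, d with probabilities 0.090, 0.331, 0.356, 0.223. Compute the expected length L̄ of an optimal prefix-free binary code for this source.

Repeatedly combine the two least-probable nodes; the expected code length is the sum of the merged weights.
merge 9/100 + 223/1000 → 313/1000
merge 313/1000 + 331/1000 → 161/250
merge 89/250 + 161/250 → 1
L = 313/1000 + 161/250 + 1 = 1957/1000 = 1.957 bits/symbol.

1.957 bits/symbol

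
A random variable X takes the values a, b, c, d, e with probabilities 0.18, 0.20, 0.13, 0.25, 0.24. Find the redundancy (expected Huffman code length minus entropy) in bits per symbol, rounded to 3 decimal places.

0.024 bits

Entropy H = −Σ p log₂ p ≈ 2.2865 bits.
Huffman merges: 13/100+9/50→31/100; 1/5+6/25→11/25; 1/4+31/100→14/25; 11/25+14/25→1. L = 231/100 ≈ 2.3100.
L − H = 2.3100 − 2.2865 = 0.024 bits.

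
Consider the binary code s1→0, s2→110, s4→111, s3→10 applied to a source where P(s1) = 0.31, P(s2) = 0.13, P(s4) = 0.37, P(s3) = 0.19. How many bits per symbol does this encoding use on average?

2.19 bits/symbol

L̄ = Σ pᵢ·ℓᵢ = 0.31·1 + 0.13·3 + 0.37·3 + 0.19·2 = 2.19 bits/symbol.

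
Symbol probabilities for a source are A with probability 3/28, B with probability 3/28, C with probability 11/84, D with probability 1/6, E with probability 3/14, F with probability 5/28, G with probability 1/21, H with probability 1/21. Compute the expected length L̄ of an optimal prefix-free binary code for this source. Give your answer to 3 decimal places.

2.881 bits/symbol

Repeatedly combine the two least-probable nodes; the expected code length is the sum of the merged weights.
merge 1/21 + 1/21 → 2/21
merge 2/21 + 3/28 → 17/84
merge 3/28 + 11/84 → 5/21
merge 1/6 + 5/28 → 29/84
merge 17/84 + 3/14 → 5/12
merge 5/21 + 29/84 → 7/12
merge 5/12 + 7/12 → 1
L = 2/21 + 17/84 + 5/21 + 29/84 + 5/12 + 7/12 + 1 = 121/42 ≈ 2.881 bits/symbol.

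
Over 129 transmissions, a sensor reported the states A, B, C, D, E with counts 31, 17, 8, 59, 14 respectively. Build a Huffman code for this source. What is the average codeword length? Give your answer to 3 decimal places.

2.016 bits/symbol

Probabilities are the counts divided by 129.
Repeatedly combine the two least-probable nodes; the expected code length is the sum of the merged weights.
merge 8/129 + 14/129 → 22/129
merge 17/129 + 22/129 → 13/43
merge 31/129 + 13/43 → 70/129
merge 59/129 + 70/129 → 1
L = 22/129 + 13/43 + 70/129 + 1 = 260/129 ≈ 2.016 bits/symbol.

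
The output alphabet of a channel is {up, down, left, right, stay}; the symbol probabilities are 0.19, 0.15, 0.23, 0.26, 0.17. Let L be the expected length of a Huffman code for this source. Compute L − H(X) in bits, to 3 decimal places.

0.027 bits

Entropy H = −Σ p log₂ p ≈ 2.2933 bits.
Huffman merges: 3/20+17/100→8/25; 19/100+23/100→21/50; 13/50+8/25→29/50; 21/50+29/50→1. L = 58/25 ≈ 2.3200.
L − H = 2.3200 − 2.2933 = 0.027 bits.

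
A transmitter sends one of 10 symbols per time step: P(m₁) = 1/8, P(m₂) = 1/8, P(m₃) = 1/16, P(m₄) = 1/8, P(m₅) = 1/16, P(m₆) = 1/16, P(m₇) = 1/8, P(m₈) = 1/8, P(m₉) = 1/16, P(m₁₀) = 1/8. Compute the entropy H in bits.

3.25 bits

Each probability is a power of 1/2, so log₂(1/p) is an integer.
H = Σ p·log₂(1/p) = 1/8·3 + 1/8·3 + 1/16·4 + 1/8·3 + 1/16·4 + 1/16·4 + 1/8·3 + 1/8·3 + 1/16·4 + 1/8·3 = 3.25 bits.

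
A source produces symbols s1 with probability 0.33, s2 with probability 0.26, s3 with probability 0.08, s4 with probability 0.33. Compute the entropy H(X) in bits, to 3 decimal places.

1.852 bits

H = −Σ pᵢ log₂ pᵢ.
−0.33·log₂(0.33) = 0.5278
−0.26·log₂(0.26) = 0.5053
−0.08·log₂(0.08) = 0.2915
−0.33·log₂(0.33) = 0.5278
Sum ≈ 1.8524 → 1.852 bits.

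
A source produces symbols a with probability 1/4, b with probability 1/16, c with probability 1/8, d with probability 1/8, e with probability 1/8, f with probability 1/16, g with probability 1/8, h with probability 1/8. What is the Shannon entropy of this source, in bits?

Each probability is a power of 1/2, so log₂(1/p) is an integer.
H = Σ p·log₂(1/p) = 1/4·2 + 1/16·4 + 1/8·3 + 1/8·3 + 1/8·3 + 1/16·4 + 1/8·3 + 1/8·3 = 2.875 bits.

2.875 bits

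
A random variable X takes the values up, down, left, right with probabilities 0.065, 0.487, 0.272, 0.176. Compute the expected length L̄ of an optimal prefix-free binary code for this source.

1.754 bits/symbol

Repeatedly combine the two least-probable nodes; the expected code length is the sum of the merged weights.
merge 13/200 + 22/125 → 241/1000
merge 241/1000 + 34/125 → 513/1000
merge 487/1000 + 513/1000 → 1
L = 241/1000 + 513/1000 + 1 = 877/500 = 1.754 bits/symbol.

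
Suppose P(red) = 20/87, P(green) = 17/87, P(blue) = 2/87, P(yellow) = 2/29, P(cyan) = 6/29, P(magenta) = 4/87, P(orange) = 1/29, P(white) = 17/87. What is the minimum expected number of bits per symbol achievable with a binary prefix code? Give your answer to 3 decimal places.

2.701 bits/symbol

Repeatedly combine the two least-probable nodes; the expected code length is the sum of the merged weights.
merge 2/87 + 1/29 → 5/87
merge 4/87 + 5/87 → 3/29
merge 2/29 + 3/29 → 5/29
merge 5/29 + 17/87 → 32/87
merge 17/87 + 6/29 → 35/87
merge 20/87 + 32/87 → 52/87
merge 35/87 + 52/87 → 1
L = 5/87 + 3/29 + 5/29 + 32/87 + 35/87 + 52/87 + 1 = 235/87 ≈ 2.701 bits/symbol.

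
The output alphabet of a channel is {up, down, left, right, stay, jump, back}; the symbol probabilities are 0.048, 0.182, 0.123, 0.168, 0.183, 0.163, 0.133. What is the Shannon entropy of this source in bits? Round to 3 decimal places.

H = −Σ pᵢ log₂ pᵢ.
−0.048·log₂(0.048) = 0.2103
−0.182·log₂(0.182) = 0.4474
−0.123·log₂(0.123) = 0.3719
−0.168·log₂(0.168) = 0.4323
−0.183·log₂(0.183) = 0.4484
−0.163·log₂(0.163) = 0.4266
−0.133·log₂(0.133) = 0.3871
Sum ≈ 2.7239 → 2.724 bits.

2.724 bits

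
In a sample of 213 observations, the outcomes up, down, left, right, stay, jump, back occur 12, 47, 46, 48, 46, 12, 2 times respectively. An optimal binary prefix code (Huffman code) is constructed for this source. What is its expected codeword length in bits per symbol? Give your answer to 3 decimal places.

Probabilities are the counts divided by 213.
Repeatedly combine the two least-probable nodes; the expected code length is the sum of the merged weights.
merge 2/213 + 4/71 → 14/213
merge 4/71 + 14/213 → 26/213
merge 26/213 + 46/213 → 24/71
merge 46/213 + 47/213 → 31/71
merge 16/71 + 24/71 → 40/71
merge 31/71 + 40/71 → 1
L = 14/213 + 26/213 + 24/71 + 31/71 + 40/71 + 1 = 538/213 ≈ 2.526 bits/symbol.

2.526 bits/symbol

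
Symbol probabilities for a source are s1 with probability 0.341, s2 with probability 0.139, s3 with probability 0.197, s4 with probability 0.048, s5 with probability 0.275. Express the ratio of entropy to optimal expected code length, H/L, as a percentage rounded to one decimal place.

Entropy H = −Σ p log₂ p ≈ 2.1092 bits.
Huffman merges: 6/125+139/1000→187/1000; 187/1000+197/1000→48/125; 11/40+341/1000→77/125; 48/125+77/125→1. L = 2187/1000 ≈ 2.1870.
Efficiency = H/L = 2.1092/2.1870 = 96.4%.

96.4%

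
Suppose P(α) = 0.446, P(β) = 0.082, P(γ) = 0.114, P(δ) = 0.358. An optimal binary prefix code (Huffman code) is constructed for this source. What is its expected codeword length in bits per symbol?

Repeatedly combine the two least-probable nodes; the expected code length is the sum of the merged weights.
merge 41/500 + 57/500 → 49/250
merge 49/250 + 179/500 → 277/500
merge 223/500 + 277/500 → 1
L = 49/250 + 277/500 + 1 = 7/4 = 1.75 bits/symbol.

1.75 bits/symbol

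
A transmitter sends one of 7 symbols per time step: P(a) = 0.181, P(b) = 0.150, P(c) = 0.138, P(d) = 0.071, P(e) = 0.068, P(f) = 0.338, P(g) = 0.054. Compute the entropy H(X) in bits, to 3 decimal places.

H = −Σ pᵢ log₂ pᵢ.
−0.181·log₂(0.181) = 0.4463
−0.150·log₂(0.150) = 0.4105
−0.138·log₂(0.138) = 0.3943
−0.071·log₂(0.071) = 0.2709
−0.068·log₂(0.068) = 0.2637
−0.338·log₂(0.338) = 0.5289
−0.054·log₂(0.054) = 0.2274
Sum ≈ 2.5422 → 2.542 bits.

2.542 bits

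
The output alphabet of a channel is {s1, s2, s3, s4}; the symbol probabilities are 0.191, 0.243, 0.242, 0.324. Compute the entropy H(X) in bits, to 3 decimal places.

1.974 bits

H = −Σ pᵢ log₂ pᵢ.
−0.191·log₂(0.191) = 0.4562
−0.243·log₂(0.243) = 0.4960
−0.242·log₂(0.242) = 0.4954
−0.324·log₂(0.324) = 0.5268
Sum ≈ 1.9743 → 1.974 bits.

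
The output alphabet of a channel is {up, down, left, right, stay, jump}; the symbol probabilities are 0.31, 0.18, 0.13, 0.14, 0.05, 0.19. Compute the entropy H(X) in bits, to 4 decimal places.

2.4202 bits

H = −Σ pᵢ log₂ pᵢ.
−0.31·log₂(0.31) = 0.5238
−0.18·log₂(0.18) = 0.4453
−0.13·log₂(0.13) = 0.3826
−0.14·log₂(0.14) = 0.3971
−0.05·log₂(0.05) = 0.2161
−0.19·log₂(0.19) = 0.4552
Sum ≈ 2.4202 → 2.4202 bits.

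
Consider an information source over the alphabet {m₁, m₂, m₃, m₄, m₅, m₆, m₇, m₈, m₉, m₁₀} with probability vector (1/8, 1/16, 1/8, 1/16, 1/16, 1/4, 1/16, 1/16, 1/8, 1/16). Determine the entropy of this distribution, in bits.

3.125 bits

Each probability is a power of 1/2, so log₂(1/p) is an integer.
H = Σ p·log₂(1/p) = 1/8·3 + 1/16·4 + 1/8·3 + 1/16·4 + 1/16·4 + 1/4·2 + 1/16·4 + 1/16·4 + 1/8·3 + 1/16·4 = 3.125 bits.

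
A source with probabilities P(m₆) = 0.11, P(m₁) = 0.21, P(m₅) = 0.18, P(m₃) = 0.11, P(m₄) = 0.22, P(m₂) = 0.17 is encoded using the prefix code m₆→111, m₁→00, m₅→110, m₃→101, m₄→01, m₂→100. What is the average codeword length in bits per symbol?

L̄ = Σ pᵢ·ℓᵢ = 0.11·3 + 0.21·2 + 0.18·3 + 0.11·3 + 0.22·2 + 0.17·3 = 2.57 bits/symbol.

2.57 bits/symbol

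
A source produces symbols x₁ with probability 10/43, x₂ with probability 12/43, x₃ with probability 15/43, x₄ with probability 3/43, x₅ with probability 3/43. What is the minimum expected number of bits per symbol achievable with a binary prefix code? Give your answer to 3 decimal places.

2.140 bits/symbol

Repeatedly combine the two least-probable nodes; the expected code length is the sum of the merged weights.
merge 3/43 + 3/43 → 6/43
merge 6/43 + 10/43 → 16/43
merge 12/43 + 15/43 → 27/43
merge 16/43 + 27/43 → 1
L = 6/43 + 16/43 + 27/43 + 1 = 92/43 ≈ 2.140 bits/symbol.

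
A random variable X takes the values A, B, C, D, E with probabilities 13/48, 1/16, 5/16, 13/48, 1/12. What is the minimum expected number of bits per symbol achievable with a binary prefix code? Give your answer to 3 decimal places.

Repeatedly combine the two least-probable nodes; the expected code length is the sum of the merged weights.
merge 1/16 + 1/12 → 7/48
merge 7/48 + 13/48 → 5/12
merge 13/48 + 5/16 → 7/12
merge 5/12 + 7/12 → 1
L = 7/48 + 5/12 + 7/12 + 1 = 103/48 ≈ 2.146 bits/symbol.

2.146 bits/symbol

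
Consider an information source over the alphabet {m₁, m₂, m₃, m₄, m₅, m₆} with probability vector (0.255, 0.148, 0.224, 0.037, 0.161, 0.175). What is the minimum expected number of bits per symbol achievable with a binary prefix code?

Repeatedly combine the two least-probable nodes; the expected code length is the sum of the merged weights.
merge 37/1000 + 37/250 → 37/200
merge 161/1000 + 7/40 → 42/125
merge 37/200 + 28/125 → 409/1000
merge 51/200 + 42/125 → 591/1000
merge 409/1000 + 591/1000 → 1
L = 37/200 + 42/125 + 409/1000 + 591/1000 + 1 = 2521/1000 = 2.521 bits/symbol.

2.521 bits/symbol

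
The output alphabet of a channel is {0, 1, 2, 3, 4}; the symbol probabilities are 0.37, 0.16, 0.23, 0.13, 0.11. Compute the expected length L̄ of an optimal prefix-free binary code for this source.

Repeatedly combine the two least-probable nodes; the expected code length is the sum of the merged weights.
merge 11/100 + 13/100 → 6/25
merge 4/25 + 23/100 → 39/100
merge 6/25 + 37/100 → 61/100
merge 39/100 + 61/100 → 1
L = 6/25 + 39/100 + 61/100 + 1 = 56/25 = 2.24 bits/symbol.

2.24 bits/symbol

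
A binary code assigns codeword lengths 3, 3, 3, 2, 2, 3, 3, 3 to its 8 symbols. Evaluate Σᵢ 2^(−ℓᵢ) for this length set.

1.25

With common denominator 2^3 = 8: Σ 2^(−ℓᵢ) = 1/8 + 1/8 + 1/8 + 2/8 + 2/8 + 1/8 + 1/8 + 1/8 = 10/8 = 1.25.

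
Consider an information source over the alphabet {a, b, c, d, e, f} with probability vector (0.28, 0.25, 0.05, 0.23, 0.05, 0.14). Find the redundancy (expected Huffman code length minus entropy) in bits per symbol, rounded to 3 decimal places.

Entropy H = −Σ p log₂ p ≈ 2.3312 bits.
Huffman merges: 1/20+1/20→1/10; 1/10+7/50→6/25; 23/100+6/25→47/100; 1/4+7/25→53/100; 47/100+53/100→1. L = 117/50 ≈ 2.3400.
L − H = 2.3400 − 2.3312 = 0.009 bits.

0.009 bits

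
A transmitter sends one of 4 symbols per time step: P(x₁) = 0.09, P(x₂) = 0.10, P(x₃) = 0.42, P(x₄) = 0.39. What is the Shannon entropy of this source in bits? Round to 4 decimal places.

H = −Σ pᵢ log₂ pᵢ.
−0.09·log₂(0.09) = 0.3127
−0.10·log₂(0.10) = 0.3322
−0.42·log₂(0.42) = 0.5256
−0.39·log₂(0.39) = 0.5298
Sum ≈ 1.7003 → 1.7003 bits.

1.7003 bits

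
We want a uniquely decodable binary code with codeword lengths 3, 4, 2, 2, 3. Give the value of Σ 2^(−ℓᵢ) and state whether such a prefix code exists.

With common denominator 2^4 = 16: Σ 2^(−ℓᵢ) = 2/16 + 1/16 + 4/16 + 4/16 + 2/16 = 13/16 = 0.8125.
Kraft's inequality requires Σ ≤ 1; here Σ = 0.8125 ≤ 1, so such a prefix code exists.

0.8125; yes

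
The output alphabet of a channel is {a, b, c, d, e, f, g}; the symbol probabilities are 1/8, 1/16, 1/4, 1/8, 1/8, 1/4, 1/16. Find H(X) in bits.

Each probability is a power of 1/2, so log₂(1/p) is an integer.
H = Σ p·log₂(1/p) = 1/8·3 + 1/16·4 + 1/4·2 + 1/8·3 + 1/8·3 + 1/4·2 + 1/16·4 = 2.625 bits.

2.625 bits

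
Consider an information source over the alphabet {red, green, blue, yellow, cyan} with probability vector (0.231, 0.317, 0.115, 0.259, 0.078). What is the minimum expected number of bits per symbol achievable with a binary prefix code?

Repeatedly combine the two least-probable nodes; the expected code length is the sum of the merged weights.
merge 39/500 + 23/200 → 193/1000
merge 193/1000 + 231/1000 → 53/125
merge 259/1000 + 317/1000 → 72/125
merge 53/125 + 72/125 → 1
L = 193/1000 + 53/125 + 72/125 + 1 = 2193/1000 = 2.193 bits/symbol.

2.193 bits/symbol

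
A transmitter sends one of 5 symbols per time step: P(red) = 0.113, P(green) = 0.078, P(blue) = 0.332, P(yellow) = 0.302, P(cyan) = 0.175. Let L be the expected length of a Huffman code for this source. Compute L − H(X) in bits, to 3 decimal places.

0.059 bits

Entropy H = −Σ p log₂ p ≈ 2.1324 bits.
Huffman merges: 39/500+113/1000→191/1000; 7/40+191/1000→183/500; 151/500+83/250→317/500; 183/500+317/500→1. L = 2191/1000 ≈ 2.1910.
L − H = 2.1910 − 2.1324 = 0.059 bits.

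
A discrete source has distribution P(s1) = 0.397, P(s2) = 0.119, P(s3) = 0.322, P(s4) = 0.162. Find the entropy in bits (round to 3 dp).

1.846 bits

H = −Σ pᵢ log₂ pᵢ.
−0.397·log₂(0.397) = 0.5291
−0.119·log₂(0.119) = 0.3654
−0.322·log₂(0.322) = 0.5264
−0.162·log₂(0.162) = 0.4254
Sum ≈ 1.8464 → 1.846 bits.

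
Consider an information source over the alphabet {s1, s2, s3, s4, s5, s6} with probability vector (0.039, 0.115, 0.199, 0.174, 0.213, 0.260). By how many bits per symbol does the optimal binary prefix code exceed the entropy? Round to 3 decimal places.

Entropy H = −Σ p log₂ p ≈ 2.4244 bits.
Huffman merges: 39/1000+23/200→77/500; 77/500+87/500→41/125; 199/1000+213/1000→103/250; 13/50+41/125→147/250; 103/250+147/250→1. L = 1241/500 ≈ 2.4820.
L − H = 2.4820 − 2.4244 = 0.058 bits.

0.058 bits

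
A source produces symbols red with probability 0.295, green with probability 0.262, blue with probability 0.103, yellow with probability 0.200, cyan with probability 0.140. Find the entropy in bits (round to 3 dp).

2.225 bits

H = −Σ pᵢ log₂ pᵢ.
−0.295·log₂(0.295) = 0.5196
−0.262·log₂(0.262) = 0.5063
−0.103·log₂(0.103) = 0.3378
−0.200·log₂(0.200) = 0.4644
−0.140·log₂(0.140) = 0.3971
Sum ≈ 2.2251 → 2.225 bits.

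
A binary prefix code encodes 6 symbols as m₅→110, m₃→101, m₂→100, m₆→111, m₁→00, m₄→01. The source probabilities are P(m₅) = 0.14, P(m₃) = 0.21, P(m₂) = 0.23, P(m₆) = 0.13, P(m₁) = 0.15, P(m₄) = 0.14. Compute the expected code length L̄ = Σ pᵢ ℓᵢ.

2.71 bits/symbol

L̄ = Σ pᵢ·ℓᵢ = 0.14·3 + 0.21·3 + 0.23·3 + 0.13·3 + 0.15·2 + 0.14·2 = 2.71 bits/symbol.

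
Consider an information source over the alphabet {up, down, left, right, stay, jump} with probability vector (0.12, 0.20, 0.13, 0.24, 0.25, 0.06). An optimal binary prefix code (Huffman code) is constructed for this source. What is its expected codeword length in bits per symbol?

Repeatedly combine the two least-probable nodes; the expected code length is the sum of the merged weights.
merge 3/50 + 3/25 → 9/50
merge 13/100 + 9/50 → 31/100
merge 1/5 + 6/25 → 11/25
merge 1/4 + 31/100 → 14/25
merge 11/25 + 14/25 → 1
L = 9/50 + 31/100 + 11/25 + 14/25 + 1 = 249/100 = 2.49 bits/symbol.

2.49 bits/symbol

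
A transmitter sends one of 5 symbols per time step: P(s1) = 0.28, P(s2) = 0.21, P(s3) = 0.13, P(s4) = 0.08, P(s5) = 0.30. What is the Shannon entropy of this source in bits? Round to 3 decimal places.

H = −Σ pᵢ log₂ pᵢ.
−0.28·log₂(0.28) = 0.5142
−0.21·log₂(0.21) = 0.4728
−0.13·log₂(0.13) = 0.3826
−0.08·log₂(0.08) = 0.2915
−0.30·log₂(0.30) = 0.5211
Sum ≈ 2.1823 → 2.182 bits.

2.182 bits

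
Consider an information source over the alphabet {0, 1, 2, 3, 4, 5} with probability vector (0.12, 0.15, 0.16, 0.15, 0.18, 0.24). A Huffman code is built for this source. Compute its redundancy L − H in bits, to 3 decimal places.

0.029 bits

Entropy H = −Σ p log₂ p ≈ 2.5506 bits.
Huffman merges: 3/25+3/20→27/100; 3/20+4/25→31/100; 9/50+6/25→21/50; 27/100+31/100→29/50; 21/50+29/50→1. L = 129/50 ≈ 2.5800.
L − H = 2.5800 − 2.5506 = 0.029 bits.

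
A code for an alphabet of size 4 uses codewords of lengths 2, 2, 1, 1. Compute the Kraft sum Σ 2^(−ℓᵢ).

With common denominator 2^2 = 4: Σ 2^(−ℓᵢ) = 1/4 + 1/4 + 2/4 + 2/4 = 6/4 = 1.5.

1.5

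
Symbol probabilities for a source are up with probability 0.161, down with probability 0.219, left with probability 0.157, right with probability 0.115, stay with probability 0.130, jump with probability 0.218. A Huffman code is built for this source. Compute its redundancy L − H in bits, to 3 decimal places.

0.019 bits

Entropy H = −Σ p log₂ p ≈ 2.5440 bits.
Huffman merges: 23/200+13/100→49/200; 157/1000+161/1000→159/500; 109/500+219/1000→437/1000; 49/200+159/500→563/1000; 437/1000+563/1000→1. L = 2563/1000 ≈ 2.5630.
L − H = 2.5630 − 2.5440 = 0.019 bits.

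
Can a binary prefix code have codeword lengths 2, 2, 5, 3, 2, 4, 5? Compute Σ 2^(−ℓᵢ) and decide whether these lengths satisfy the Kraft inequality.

1; yes

With common denominator 2^5 = 32: Σ 2^(−ℓᵢ) = 8/32 + 8/32 + 1/32 + 4/32 + 8/32 + 2/32 + 1/32 = 32/32 = 1.
Kraft's inequality requires Σ ≤ 1; here Σ = 1 ≤ 1, so such a prefix code exists.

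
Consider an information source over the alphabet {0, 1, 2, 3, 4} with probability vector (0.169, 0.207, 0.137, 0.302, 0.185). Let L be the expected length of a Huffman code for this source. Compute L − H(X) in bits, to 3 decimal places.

0.037 bits

Entropy H = −Σ p log₂ p ≈ 2.2687 bits.
Huffman merges: 137/1000+169/1000→153/500; 37/200+207/1000→49/125; 151/500+153/500→76/125; 49/125+76/125→1. L = 1153/500 ≈ 2.3060.
L − H = 2.3060 − 2.2687 = 0.037 bits.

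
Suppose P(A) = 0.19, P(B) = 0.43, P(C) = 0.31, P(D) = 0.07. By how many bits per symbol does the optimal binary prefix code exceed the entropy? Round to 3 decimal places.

0.059 bits

Entropy H = −Σ p log₂ p ≈ 1.7711 bits.
Huffman merges: 7/100+19/100→13/50; 13/50+31/100→57/100; 43/100+57/100→1. L = 183/100 ≈ 1.8300.
L − H = 1.8300 − 1.7711 = 0.059 bits.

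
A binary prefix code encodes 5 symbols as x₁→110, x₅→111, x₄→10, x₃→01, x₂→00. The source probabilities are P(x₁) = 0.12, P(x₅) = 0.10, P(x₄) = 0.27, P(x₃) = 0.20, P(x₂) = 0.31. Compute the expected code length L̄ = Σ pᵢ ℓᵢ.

2.22 bits/symbol

L̄ = Σ pᵢ·ℓᵢ = 0.12·3 + 0.10·3 + 0.27·2 + 0.20·2 + 0.31·2 = 2.22 bits/symbol.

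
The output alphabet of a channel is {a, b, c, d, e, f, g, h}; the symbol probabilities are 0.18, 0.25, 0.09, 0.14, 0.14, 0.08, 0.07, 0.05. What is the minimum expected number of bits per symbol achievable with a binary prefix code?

Repeatedly combine the two least-probable nodes; the expected code length is the sum of the merged weights.
merge 1/20 + 7/100 → 3/25
merge 2/25 + 9/100 → 17/100
merge 3/25 + 7/50 → 13/50
merge 7/50 + 17/100 → 31/100
merge 9/50 + 1/4 → 43/100
merge 13/50 + 31/100 → 57/100
merge 43/100 + 57/100 → 1
L = 3/25 + 17/100 + 13/50 + 31/100 + 43/100 + 57/100 + 1 = 143/50 = 2.86 bits/symbol.

2.86 bits/symbol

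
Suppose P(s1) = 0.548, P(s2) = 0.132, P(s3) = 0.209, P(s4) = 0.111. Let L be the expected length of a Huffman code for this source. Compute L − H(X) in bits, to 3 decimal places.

Entropy H = −Σ p log₂ p ≈ 1.6852 bits.
Huffman merges: 111/1000+33/250→243/1000; 209/1000+243/1000→113/250; 113/250+137/250→1. L = 339/200 ≈ 1.6950.
L − H = 1.6950 − 1.6852 = 0.010 bits.

0.010 bits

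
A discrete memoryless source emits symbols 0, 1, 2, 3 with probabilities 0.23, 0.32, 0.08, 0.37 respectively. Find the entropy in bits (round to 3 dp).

1.836 bits

H = −Σ pᵢ log₂ pᵢ.
−0.23·log₂(0.23) = 0.4877
−0.32·log₂(0.32) = 0.5260
−0.08·log₂(0.08) = 0.2915
−0.37·log₂(0.37) = 0.5307
Sum ≈ 1.8359 → 1.836 bits.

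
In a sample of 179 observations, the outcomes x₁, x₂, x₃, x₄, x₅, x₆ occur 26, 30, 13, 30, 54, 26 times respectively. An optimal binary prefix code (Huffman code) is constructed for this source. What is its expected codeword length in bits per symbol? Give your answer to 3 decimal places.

2.531 bits/symbol

Probabilities are the counts divided by 179.
Repeatedly combine the two least-probable nodes; the expected code length is the sum of the merged weights.
merge 13/179 + 26/179 → 39/179
merge 26/179 + 30/179 → 56/179
merge 30/179 + 39/179 → 69/179
merge 54/179 + 56/179 → 110/179
merge 69/179 + 110/179 → 1
L = 39/179 + 56/179 + 69/179 + 110/179 + 1 = 453/179 ≈ 2.531 bits/symbol.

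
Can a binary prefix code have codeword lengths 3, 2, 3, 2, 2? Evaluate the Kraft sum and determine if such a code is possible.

1; yes

With common denominator 2^3 = 8: Σ 2^(−ℓᵢ) = 1/8 + 2/8 + 1/8 + 2/8 + 2/8 = 8/8 = 1.
Kraft's inequality requires Σ ≤ 1; here Σ = 1 ≤ 1, so such a prefix code exists.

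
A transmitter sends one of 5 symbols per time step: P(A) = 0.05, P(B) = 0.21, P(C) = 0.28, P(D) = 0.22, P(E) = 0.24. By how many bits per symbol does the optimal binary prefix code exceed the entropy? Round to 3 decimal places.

0.082 bits

Entropy H = −Σ p log₂ p ≈ 2.1778 bits.
Huffman merges: 1/20+21/100→13/50; 11/50+6/25→23/50; 13/50+7/25→27/50; 23/50+27/50→1. L = 113/50 ≈ 2.2600.
L − H = 2.2600 − 2.1778 = 0.082 bits.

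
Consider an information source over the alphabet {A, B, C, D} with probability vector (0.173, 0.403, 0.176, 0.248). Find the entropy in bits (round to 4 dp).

1.9063 bits

H = −Σ pᵢ log₂ pᵢ.
−0.173·log₂(0.173) = 0.4379
−0.403·log₂(0.403) = 0.5284
−0.176·log₂(0.176) = 0.4411
−0.248·log₂(0.248) = 0.4989
Sum ≈ 1.9063 → 1.9063 bits.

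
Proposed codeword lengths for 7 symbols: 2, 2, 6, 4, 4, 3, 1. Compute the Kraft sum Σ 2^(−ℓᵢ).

1.265625

With common denominator 2^6 = 64: Σ 2^(−ℓᵢ) = 16/64 + 16/64 + 1/64 + 4/64 + 4/64 + 8/64 + 32/64 = 81/64 = 1.265625.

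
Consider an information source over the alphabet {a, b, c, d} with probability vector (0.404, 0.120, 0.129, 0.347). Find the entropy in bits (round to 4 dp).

H = −Σ pᵢ log₂ pᵢ.
−0.404·log₂(0.404) = 0.5283
−0.120·log₂(0.120) = 0.3671
−0.129·log₂(0.129) = 0.3811
−0.347·log₂(0.347) = 0.5299
Sum ≈ 1.8063 → 1.8063 bits.

1.8063 bits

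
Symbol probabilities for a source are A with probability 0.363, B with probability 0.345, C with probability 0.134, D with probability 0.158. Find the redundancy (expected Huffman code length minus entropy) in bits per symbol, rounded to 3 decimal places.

Entropy H = −Σ p log₂ p ≈ 1.8695 bits.
Huffman merges: 67/500+79/500→73/250; 73/250+69/200→637/1000; 363/1000+637/1000→1. L = 1929/1000 ≈ 1.9290.
L − H = 1.9290 − 1.8695 = 0.059 bits.

0.059 bits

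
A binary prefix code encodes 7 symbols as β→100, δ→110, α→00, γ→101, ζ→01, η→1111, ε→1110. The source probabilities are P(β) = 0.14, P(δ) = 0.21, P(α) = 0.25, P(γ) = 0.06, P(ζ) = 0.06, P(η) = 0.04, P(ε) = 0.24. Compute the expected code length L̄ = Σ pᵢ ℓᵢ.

L̄ = Σ pᵢ·ℓᵢ = 0.14·3 + 0.21·3 + 0.25·2 + 0.06·3 + 0.06·2 + 0.04·4 + 0.24·4 = 2.97 bits/symbol.

2.97 bits/symbol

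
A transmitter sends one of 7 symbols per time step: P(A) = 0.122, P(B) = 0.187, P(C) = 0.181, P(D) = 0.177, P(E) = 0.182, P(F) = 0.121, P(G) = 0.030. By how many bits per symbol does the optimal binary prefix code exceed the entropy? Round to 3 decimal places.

Entropy H = −Σ p log₂ p ≈ 2.6789 bits.
Huffman merges: 3/100+121/1000→151/1000; 61/500+151/1000→273/1000; 177/1000+181/1000→179/500; 91/500+187/1000→369/1000; 273/1000+179/500→631/1000; 369/1000+631/1000→1. L = 1391/500 ≈ 2.7820.
L − H = 2.7820 − 2.6789 = 0.103 bits.

0.103 bits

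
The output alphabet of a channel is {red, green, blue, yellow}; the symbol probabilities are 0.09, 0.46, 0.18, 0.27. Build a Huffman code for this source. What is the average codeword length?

1.81 bits/symbol

Repeatedly combine the two least-probable nodes; the expected code length is the sum of the merged weights.
merge 9/100 + 9/50 → 27/100
merge 27/100 + 27/100 → 27/50
merge 23/50 + 27/50 → 1
L = 27/100 + 27/50 + 1 = 181/100 = 1.81 bits/symbol.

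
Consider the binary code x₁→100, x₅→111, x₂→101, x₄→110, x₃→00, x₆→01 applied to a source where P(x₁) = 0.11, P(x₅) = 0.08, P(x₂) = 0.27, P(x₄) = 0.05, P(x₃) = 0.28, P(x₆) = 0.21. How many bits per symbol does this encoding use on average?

L̄ = Σ pᵢ·ℓᵢ = 0.11·3 + 0.08·3 + 0.27·3 + 0.05·3 + 0.28·2 + 0.21·2 = 2.51 bits/symbol.

2.51 bits/symbol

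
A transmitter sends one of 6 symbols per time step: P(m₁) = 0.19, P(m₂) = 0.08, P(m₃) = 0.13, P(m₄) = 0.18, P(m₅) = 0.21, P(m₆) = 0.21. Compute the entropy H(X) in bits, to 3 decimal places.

2.520 bits

H = −Σ pᵢ log₂ pᵢ.
−0.19·log₂(0.19) = 0.4552
−0.08·log₂(0.08) = 0.2915
−0.13·log₂(0.13) = 0.3826
−0.18·log₂(0.18) = 0.4453
−0.21·log₂(0.21) = 0.4728
−0.21·log₂(0.21) = 0.4728
Sum ≈ 2.5203 → 2.520 bits.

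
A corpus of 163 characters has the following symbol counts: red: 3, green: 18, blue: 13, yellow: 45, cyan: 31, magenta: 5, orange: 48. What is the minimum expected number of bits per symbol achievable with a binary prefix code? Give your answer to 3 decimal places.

Probabilities are the counts divided by 163.
Repeatedly combine the two least-probable nodes; the expected code length is the sum of the merged weights.
merge 3/163 + 5/163 → 8/163
merge 8/163 + 13/163 → 21/163
merge 18/163 + 21/163 → 39/163
merge 31/163 + 39/163 → 70/163
merge 45/163 + 48/163 → 93/163
merge 70/163 + 93/163 → 1
L = 8/163 + 21/163 + 39/163 + 70/163 + 93/163 + 1 = 394/163 ≈ 2.417 bits/symbol.

2.417 bits/symbol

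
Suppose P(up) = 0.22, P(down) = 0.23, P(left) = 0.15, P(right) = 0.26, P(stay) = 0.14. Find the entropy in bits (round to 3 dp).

2.281 bits

H = −Σ pᵢ log₂ pᵢ.
−0.22·log₂(0.22) = 0.4806
−0.23·log₂(0.23) = 0.4877
−0.15·log₂(0.15) = 0.4105
−0.26·log₂(0.26) = 0.5053
−0.14·log₂(0.14) = 0.3971
Sum ≈ 2.2812 → 2.281 bits.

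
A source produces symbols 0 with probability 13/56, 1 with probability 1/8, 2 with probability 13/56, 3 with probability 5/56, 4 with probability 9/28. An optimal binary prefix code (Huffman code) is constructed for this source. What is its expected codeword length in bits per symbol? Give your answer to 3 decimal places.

Repeatedly combine the two least-probable nodes; the expected code length is the sum of the merged weights.
merge 5/56 + 1/8 → 3/14
merge 3/14 + 13/56 → 25/56
merge 13/56 + 9/28 → 31/56
merge 25/56 + 31/56 → 1
L = 3/14 + 25/56 + 31/56 + 1 = 31/14 ≈ 2.214 bits/symbol.

2.214 bits/symbol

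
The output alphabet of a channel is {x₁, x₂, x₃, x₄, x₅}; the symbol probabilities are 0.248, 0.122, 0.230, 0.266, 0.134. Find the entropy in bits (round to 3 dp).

H = −Σ pᵢ log₂ pᵢ.
−0.248·log₂(0.248) = 0.4989
−0.122·log₂(0.122) = 0.3703
−0.230·log₂(0.230) = 0.4877
−0.266·log₂(0.266) = 0.5082
−0.134·log₂(0.134) = 0.3886
Sum ≈ 2.2536 → 2.254 bits.

2.254 bits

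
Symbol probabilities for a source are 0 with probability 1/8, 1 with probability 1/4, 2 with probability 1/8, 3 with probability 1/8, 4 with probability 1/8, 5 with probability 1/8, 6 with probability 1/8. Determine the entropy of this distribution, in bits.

Each probability is a power of 1/2, so log₂(1/p) is an integer.
H = Σ p·log₂(1/p) = 1/8·3 + 1/4·2 + 1/8·3 + 1/8·3 + 1/8·3 + 1/8·3 + 1/8·3 = 2.75 bits.

2.75 bits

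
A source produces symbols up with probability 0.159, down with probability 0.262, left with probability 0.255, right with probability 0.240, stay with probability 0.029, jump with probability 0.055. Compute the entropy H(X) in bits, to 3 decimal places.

2.303 bits

H = −Σ pᵢ log₂ pᵢ.
−0.159·log₂(0.159) = 0.4218
−0.262·log₂(0.262) = 0.5063
−0.255·log₂(0.255) = 0.5027
−0.240·log₂(0.240) = 0.4941
−0.029·log₂(0.029) = 0.1481
−0.055·log₂(0.055) = 0.2301
Sum ≈ 2.3032 → 2.303 bits.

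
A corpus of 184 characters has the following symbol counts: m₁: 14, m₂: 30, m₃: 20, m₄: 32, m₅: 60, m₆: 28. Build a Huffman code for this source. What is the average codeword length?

Probabilities are the counts divided by 184.
Repeatedly combine the two least-probable nodes; the expected code length is the sum of the merged weights.
merge 7/92 + 5/46 → 17/92
merge 7/46 + 15/92 → 29/92
merge 4/23 + 17/92 → 33/92
merge 29/92 + 15/46 → 59/92
merge 33/92 + 59/92 → 1
L = 17/92 + 29/92 + 33/92 + 59/92 + 1 = 5/2 = 2.5 bits/symbol.

2.5 bits/symbol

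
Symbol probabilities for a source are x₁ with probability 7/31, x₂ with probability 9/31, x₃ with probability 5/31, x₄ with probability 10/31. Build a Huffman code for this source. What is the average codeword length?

Repeatedly combine the two least-probable nodes; the expected code length is the sum of the merged weights.
merge 5/31 + 7/31 → 12/31
merge 9/31 + 10/31 → 19/31
merge 12/31 + 19/31 → 1
L = 12/31 + 19/31 + 1 = 2 bits/symbol.

2 bits/symbol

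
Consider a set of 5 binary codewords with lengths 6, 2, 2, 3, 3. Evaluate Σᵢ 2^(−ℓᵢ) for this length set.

0.765625

With common denominator 2^6 = 64: Σ 2^(−ℓᵢ) = 1/64 + 16/64 + 16/64 + 8/64 + 8/64 = 49/64 = 0.765625.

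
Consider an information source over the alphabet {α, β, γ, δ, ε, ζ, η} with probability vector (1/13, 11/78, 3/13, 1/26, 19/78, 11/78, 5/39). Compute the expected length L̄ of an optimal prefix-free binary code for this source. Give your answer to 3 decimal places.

2.641 bits/symbol

Repeatedly combine the two least-probable nodes; the expected code length is the sum of the merged weights.
merge 1/26 + 1/13 → 3/26
merge 3/26 + 5/39 → 19/78
merge 11/78 + 11/78 → 11/39
merge 3/13 + 19/78 → 37/78
merge 19/78 + 11/39 → 41/78
merge 37/78 + 41/78 → 1
L = 3/26 + 19/78 + 11/39 + 37/78 + 41/78 + 1 = 103/39 ≈ 2.641 bits/symbol.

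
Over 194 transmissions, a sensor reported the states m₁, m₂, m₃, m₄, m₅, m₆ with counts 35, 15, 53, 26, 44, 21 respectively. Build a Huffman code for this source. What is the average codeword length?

Probabilities are the counts divided by 194.
Repeatedly combine the two least-probable nodes; the expected code length is the sum of the merged weights.
merge 15/194 + 21/194 → 18/97
merge 13/97 + 35/194 → 61/194
merge 18/97 + 22/97 → 40/97
merge 53/194 + 61/194 → 57/97
merge 40/97 + 57/97 → 1
L = 18/97 + 61/194 + 40/97 + 57/97 + 1 = 5/2 = 2.5 bits/symbol.

2.5 bits/symbol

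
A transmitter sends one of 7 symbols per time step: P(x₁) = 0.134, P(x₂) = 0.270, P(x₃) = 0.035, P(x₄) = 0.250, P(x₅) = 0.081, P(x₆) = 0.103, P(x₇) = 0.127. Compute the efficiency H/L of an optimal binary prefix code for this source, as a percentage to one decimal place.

99.3%

Entropy H = −Σ p log₂ p ≈ 2.5774 bits.
Huffman merges: 7/200+81/1000→29/250; 103/1000+29/250→219/1000; 127/1000+67/500→261/1000; 219/1000+1/4→469/1000; 261/1000+27/100→531/1000; 469/1000+531/1000→1. L = 649/250 ≈ 2.5960.
Efficiency = H/L = 2.5774/2.5960 = 99.3%.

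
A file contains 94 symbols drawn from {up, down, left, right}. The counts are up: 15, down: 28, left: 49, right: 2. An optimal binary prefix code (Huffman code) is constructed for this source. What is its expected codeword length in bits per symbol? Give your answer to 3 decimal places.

1.660 bits/symbol

Probabilities are the counts divided by 94.
Repeatedly combine the two least-probable nodes; the expected code length is the sum of the merged weights.
merge 1/47 + 15/94 → 17/94
merge 17/94 + 14/47 → 45/94
merge 45/94 + 49/94 → 1
L = 17/94 + 45/94 + 1 = 78/47 ≈ 1.660 bits/symbol.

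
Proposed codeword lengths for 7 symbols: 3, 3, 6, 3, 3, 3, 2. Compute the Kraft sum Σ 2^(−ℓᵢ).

With common denominator 2^6 = 64: Σ 2^(−ℓᵢ) = 8/64 + 8/64 + 1/64 + 8/64 + 8/64 + 8/64 + 16/64 = 57/64 = 0.890625.

0.890625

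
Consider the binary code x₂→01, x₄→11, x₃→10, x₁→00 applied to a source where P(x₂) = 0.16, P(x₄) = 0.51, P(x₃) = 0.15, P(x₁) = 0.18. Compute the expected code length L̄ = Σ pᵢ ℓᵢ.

L̄ = Σ pᵢ·ℓᵢ = 0.16·2 + 0.51·2 + 0.15·2 + 0.18·2 = 2 bits/symbol.

2 bits/symbol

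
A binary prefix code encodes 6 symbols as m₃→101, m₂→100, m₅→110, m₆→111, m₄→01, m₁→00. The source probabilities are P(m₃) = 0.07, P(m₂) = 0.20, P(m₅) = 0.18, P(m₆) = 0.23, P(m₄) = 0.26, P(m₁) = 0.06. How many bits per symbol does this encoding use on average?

2.68 bits/symbol

L̄ = Σ pᵢ·ℓᵢ = 0.07·3 + 0.20·3 + 0.18·3 + 0.23·3 + 0.26·2 + 0.06·2 = 2.68 bits/symbol.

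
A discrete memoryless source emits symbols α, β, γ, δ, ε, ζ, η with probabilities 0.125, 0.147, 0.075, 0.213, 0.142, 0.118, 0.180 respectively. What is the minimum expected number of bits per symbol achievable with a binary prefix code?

Repeatedly combine the two least-probable nodes; the expected code length is the sum of the merged weights.
merge 3/40 + 59/500 → 193/1000
merge 1/8 + 71/500 → 267/1000
merge 147/1000 + 9/50 → 327/1000
merge 193/1000 + 213/1000 → 203/500
merge 267/1000 + 327/1000 → 297/500
merge 203/500 + 297/500 → 1
L = 193/1000 + 267/1000 + 327/1000 + 203/500 + 297/500 + 1 = 2787/1000 = 2.787 bits/symbol.

2.787 bits/symbol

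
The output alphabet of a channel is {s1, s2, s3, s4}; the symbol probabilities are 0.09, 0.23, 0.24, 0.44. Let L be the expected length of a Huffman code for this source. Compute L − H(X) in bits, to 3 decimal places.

0.064 bits

Entropy H = −Σ p log₂ p ≈ 1.8156 bits.
Huffman merges: 9/100+23/100→8/25; 6/25+8/25→14/25; 11/25+14/25→1. L = 47/25 ≈ 1.8800.
L − H = 1.8800 − 1.8156 = 0.064 bits.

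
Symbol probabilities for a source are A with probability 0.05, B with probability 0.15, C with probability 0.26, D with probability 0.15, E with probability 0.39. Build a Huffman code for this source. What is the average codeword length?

2.16 bits/symbol

Repeatedly combine the two least-probable nodes; the expected code length is the sum of the merged weights.
merge 1/20 + 3/20 → 1/5
merge 3/20 + 1/5 → 7/20
merge 13/50 + 7/20 → 61/100
merge 39/100 + 61/100 → 1
L = 1/5 + 7/20 + 61/100 + 1 = 54/25 = 2.16 bits/symbol.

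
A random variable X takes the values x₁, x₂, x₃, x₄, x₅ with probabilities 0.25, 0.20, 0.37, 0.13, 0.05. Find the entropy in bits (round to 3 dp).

2.094 bits

H = −Σ pᵢ log₂ pᵢ.
−0.25·log₂(0.25) = 0.5000
−0.20·log₂(0.20) = 0.4644
−0.37·log₂(0.37) = 0.5307
−0.13·log₂(0.13) = 0.3826
−0.05·log₂(0.05) = 0.2161
Sum ≈ 2.0939 → 2.094 bits.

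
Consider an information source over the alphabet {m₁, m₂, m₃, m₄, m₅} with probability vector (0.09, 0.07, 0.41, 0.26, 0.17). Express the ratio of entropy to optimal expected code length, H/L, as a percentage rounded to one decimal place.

Entropy H = −Σ p log₂ p ≈ 2.0485 bits.
Huffman merges: 7/100+9/100→4/25; 4/25+17/100→33/100; 13/50+33/100→59/100; 41/100+59/100→1. L = 52/25 ≈ 2.0800.
Efficiency = H/L = 2.0485/2.0800 = 98.5%.

98.5%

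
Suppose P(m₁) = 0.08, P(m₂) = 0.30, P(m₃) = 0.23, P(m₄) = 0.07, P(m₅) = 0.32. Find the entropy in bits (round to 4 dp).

2.0949 bits

H = −Σ pᵢ log₂ pᵢ.
−0.08·log₂(0.08) = 0.2915
−0.30·log₂(0.30) = 0.5211
−0.23·log₂(0.23) = 0.4877
−0.07·log₂(0.07) = 0.2686
−0.32·log₂(0.32) = 0.5260
Sum ≈ 2.0949 → 2.0949 bits.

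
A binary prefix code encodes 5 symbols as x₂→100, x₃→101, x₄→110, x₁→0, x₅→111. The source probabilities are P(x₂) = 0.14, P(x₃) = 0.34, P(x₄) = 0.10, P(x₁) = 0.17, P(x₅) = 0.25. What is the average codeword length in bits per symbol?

L̄ = Σ pᵢ·ℓᵢ = 0.14·3 + 0.34·3 + 0.10·3 + 0.17·1 + 0.25·3 = 2.66 bits/symbol.

2.66 bits/symbol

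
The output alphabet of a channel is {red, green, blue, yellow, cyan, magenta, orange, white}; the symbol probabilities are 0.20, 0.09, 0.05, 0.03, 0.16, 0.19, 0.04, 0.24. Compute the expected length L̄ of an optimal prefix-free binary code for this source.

2.75 bits/symbol

Repeatedly combine the two least-probable nodes; the expected code length is the sum of the merged weights.
merge 3/100 + 1/25 → 7/100
merge 1/20 + 7/100 → 3/25
merge 9/100 + 3/25 → 21/100
merge 4/25 + 19/100 → 7/20
merge 1/5 + 21/100 → 41/100
merge 6/25 + 7/20 → 59/100
merge 41/100 + 59/100 → 1
L = 7/100 + 3/25 + 21/100 + 7/20 + 41/100 + 59/100 + 1 = 11/4 = 2.75 bits/symbol.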